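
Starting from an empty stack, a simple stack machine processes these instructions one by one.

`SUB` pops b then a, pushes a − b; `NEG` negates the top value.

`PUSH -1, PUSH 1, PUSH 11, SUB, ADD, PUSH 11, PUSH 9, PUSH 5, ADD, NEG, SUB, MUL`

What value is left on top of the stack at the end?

PUSH -1  [-1]
PUSH 1   [-1, 1]
PUSH 11  [-1, 1, 11]
SUB      [-1, -10]
ADD      [-11]
PUSH 11  [-11, 11]
PUSH 9   [-11, 11, 9]
PUSH 5   [-11, 11, 9, 5]
ADD      [-11, 11, 14]
NEG      [-11, 11, -14]
SUB      [-11, 25]
MUL      [-275]

-275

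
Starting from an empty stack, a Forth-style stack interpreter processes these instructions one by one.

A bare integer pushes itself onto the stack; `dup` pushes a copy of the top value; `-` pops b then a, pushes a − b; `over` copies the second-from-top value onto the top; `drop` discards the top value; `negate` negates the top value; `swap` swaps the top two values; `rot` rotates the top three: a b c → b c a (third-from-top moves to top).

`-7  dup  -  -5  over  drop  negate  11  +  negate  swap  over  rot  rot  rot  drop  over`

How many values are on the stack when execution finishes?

3

-7     → [-7]
dup    → [-7, -7]
-      → [0]
-5     → [0, -5]
over   → [0, -5, 0]
drop   → [0, -5]
negate → [0, 5]
11     → [0, 5, 11]
+      → [0, 16]
negate → [0, -16]
swap   → [-16, 0]
over   → [-16, 0, -16]
rot    → [0, -16, -16]
rot    → [-16, -16, 0]
rot    → [-16, 0, -16]
drop   → [-16, 0]
over   → [-16, 0, -16]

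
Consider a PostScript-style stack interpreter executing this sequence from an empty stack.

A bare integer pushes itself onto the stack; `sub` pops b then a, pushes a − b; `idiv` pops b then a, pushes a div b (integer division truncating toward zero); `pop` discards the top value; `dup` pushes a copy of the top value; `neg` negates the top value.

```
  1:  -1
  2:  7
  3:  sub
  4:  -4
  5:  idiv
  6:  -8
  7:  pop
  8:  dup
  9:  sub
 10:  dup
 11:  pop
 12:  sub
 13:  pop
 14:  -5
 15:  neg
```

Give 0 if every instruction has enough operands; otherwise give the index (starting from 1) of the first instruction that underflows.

-1   -> [-1]
7    -> [-1, 7]
sub  -> [-8]
-4   -> [-8, -4]
idiv -> [2]
-8   -> [2, -8]
pop  -> [2]
dup  -> [2, 2]
sub  -> [0]
dup  -> [0, 0]
pop  -> [0]
sub  — needs 2 operands, stack has 1 → underflow

12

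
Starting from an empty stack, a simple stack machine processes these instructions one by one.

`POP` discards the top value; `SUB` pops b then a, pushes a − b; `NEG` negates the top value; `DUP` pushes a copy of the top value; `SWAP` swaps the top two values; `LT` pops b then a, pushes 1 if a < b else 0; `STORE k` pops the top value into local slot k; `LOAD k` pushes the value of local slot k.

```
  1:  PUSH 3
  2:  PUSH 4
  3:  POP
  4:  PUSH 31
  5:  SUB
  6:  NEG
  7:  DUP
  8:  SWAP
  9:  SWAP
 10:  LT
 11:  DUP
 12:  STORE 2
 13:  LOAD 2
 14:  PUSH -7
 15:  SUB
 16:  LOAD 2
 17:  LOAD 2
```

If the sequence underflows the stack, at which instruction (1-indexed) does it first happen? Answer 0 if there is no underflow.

PUSH 3   3
PUSH 4   3 4
POP      3
PUSH 31  3 31
SUB      -28
NEG      28
DUP      28 28
SWAP     28 28
SWAP     28 28
LT       0
DUP      0 0
STORE 2  0
LOAD 2   0 0
PUSH -7  0 0 -7
SUB      0 7
LOAD 2   0 7 0
LOAD 2   0 7 0 0

0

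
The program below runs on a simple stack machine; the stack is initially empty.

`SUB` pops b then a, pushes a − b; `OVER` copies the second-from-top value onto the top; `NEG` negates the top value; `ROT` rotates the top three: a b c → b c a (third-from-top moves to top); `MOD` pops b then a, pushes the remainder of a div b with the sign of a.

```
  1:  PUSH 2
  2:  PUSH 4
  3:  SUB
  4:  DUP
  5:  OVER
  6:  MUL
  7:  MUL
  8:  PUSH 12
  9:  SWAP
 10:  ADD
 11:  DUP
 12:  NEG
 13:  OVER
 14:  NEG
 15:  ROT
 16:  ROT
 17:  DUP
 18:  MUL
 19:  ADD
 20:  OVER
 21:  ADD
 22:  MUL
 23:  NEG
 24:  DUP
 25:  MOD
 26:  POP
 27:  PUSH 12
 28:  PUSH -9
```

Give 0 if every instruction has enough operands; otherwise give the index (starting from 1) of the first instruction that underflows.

PUSH 2   [2]
PUSH 4   [2, 4]
SUB      [-2]
DUP      [-2, -2]
OVER     [-2, -2, -2]
MUL      [-2, 4]
MUL      [-8]
PUSH 12  [-8, 12]
SWAP     [12, -8]
ADD      [4]
DUP      [4, 4]
NEG      [4, -4]
OVER     [4, -4, 4]
NEG      [4, -4, -4]
ROT      [-4, -4, 4]
ROT      [-4, 4, -4]
DUP      [-4, 4, -4, -4]
MUL      [-4, 4, 16]
ADD      [-4, 20]
OVER     [-4, 20, -4]
ADD      [-4, 16]
MUL      [-64]
NEG      [64]
DUP      [64, 64]
MOD      [0]
POP      []
PUSH 12  [12]
PUSH -9  [12, -9]

0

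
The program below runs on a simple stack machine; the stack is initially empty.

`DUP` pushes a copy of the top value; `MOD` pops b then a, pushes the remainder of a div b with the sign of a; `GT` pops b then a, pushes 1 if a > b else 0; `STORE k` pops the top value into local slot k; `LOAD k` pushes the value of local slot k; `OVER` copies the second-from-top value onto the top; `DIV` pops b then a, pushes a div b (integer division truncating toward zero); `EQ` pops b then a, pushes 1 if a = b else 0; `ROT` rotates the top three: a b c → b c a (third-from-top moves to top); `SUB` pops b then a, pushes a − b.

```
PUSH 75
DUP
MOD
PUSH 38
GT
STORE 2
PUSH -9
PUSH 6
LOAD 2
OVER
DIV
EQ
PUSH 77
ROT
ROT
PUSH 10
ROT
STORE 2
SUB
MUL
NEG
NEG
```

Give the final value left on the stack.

PUSH 75 -> [75]
DUP     -> [75, 75]
MOD     -> [0]
PUSH 38 -> [0, 38]
GT      -> [0]
STORE 2 -> []
PUSH -9 -> [-9]
PUSH 6  -> [-9, 6]
LOAD 2  -> [-9, 6, 0]
OVER    -> [-9, 6, 0, 6]
DIV     -> [-9, 6, 0]
EQ      -> [-9, 0]
PUSH 77 -> [-9, 0, 77]
ROT     -> [0, 77, -9]
ROT     -> [77, -9, 0]
PUSH 10 -> [77, -9, 0, 10]
ROT     -> [77, 0, 10, -9]
STORE 2 -> [77, 0, 10]
SUB     -> [77, -10]
MUL     -> [-770]
NEG     -> [770]
NEG     -> [-770]

-770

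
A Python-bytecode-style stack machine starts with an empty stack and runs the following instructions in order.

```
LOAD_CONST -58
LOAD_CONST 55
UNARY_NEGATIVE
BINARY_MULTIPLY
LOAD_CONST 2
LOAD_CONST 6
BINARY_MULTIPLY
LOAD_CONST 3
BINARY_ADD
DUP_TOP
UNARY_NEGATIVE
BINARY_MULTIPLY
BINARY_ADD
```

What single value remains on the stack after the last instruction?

2965

LOAD_CONST -58   -58
LOAD_CONST 55    -58 55
UNARY_NEGATIVE   -58 -55
BINARY_MULTIPLY  3190
LOAD_CONST 2     3190 2
LOAD_CONST 6     3190 2 6
BINARY_MULTIPLY  3190 12
LOAD_CONST 3     3190 12 3
BINARY_ADD       3190 15
DUP_TOP          3190 15 15
UNARY_NEGATIVE   3190 15 -15
BINARY_MULTIPLY  3190 -225
BINARY_ADD       2965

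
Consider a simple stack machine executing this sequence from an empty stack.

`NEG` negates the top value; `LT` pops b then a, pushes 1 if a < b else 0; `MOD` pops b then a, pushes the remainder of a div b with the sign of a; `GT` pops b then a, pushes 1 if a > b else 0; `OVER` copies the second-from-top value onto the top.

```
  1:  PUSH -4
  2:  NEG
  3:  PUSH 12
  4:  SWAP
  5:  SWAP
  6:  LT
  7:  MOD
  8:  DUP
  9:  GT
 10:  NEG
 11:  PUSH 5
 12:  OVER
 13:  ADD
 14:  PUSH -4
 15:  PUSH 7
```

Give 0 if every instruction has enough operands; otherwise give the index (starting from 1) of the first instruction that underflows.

PUSH -4 -> -4
NEG     -> 4
PUSH 12 -> 4 12
SWAP    -> 12 4
SWAP    -> 4 12
LT      -> 1
MOD  — needs 2 operands, stack has 1 → underflow

7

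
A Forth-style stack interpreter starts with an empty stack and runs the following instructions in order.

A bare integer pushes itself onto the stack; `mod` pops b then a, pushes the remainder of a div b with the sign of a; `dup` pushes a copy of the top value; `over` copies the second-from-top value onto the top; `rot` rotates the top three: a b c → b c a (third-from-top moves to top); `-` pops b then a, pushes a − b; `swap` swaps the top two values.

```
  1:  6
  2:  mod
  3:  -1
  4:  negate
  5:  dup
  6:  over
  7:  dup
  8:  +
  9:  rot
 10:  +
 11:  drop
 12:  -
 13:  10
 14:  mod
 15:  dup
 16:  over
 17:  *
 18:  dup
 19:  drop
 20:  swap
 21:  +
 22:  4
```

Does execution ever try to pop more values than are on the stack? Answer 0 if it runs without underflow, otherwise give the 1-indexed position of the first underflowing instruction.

2

6  [6]
mod  — needs 2 operands, stack has 1 → underflow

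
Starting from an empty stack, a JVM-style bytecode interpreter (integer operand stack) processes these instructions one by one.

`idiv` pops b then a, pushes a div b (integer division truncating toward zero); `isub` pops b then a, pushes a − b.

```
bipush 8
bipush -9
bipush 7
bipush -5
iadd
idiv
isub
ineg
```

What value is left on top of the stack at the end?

-12

bipush 8  -> [8]
bipush -9 -> [8, -9]
bipush 7  -> [8, -9, 7]
bipush -5 -> [8, -9, 7, -5]
iadd      -> [8, -9, 2]
idiv      -> [8, -4]
isub      -> [12]
ineg      -> [-12]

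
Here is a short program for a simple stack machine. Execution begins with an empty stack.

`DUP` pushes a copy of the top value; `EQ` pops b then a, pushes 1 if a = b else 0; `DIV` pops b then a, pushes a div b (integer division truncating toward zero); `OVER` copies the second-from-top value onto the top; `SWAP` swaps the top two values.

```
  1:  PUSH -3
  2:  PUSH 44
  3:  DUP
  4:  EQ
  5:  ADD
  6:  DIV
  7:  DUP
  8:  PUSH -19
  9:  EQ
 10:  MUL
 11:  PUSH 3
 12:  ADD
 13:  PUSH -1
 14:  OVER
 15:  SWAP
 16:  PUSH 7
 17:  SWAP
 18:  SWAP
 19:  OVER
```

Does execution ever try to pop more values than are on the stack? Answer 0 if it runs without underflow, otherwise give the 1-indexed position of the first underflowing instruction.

PUSH -3 -> -3
PUSH 44 -> -3 44
DUP     -> -3 44 44
EQ      -> -3 1
ADD     -> -2
DIV  — needs 2 operands, stack has 1 → underflow

6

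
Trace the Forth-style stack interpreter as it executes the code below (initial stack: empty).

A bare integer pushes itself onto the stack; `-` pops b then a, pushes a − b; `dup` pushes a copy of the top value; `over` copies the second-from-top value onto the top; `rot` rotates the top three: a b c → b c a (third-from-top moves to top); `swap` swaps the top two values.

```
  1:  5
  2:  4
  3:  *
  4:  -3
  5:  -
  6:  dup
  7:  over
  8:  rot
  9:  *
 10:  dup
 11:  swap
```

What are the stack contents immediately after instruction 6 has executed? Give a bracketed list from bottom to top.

5   : [5]
4   : [5, 4]
*   : [20]
-3  : [20, -3]
-   : [23]
dup : [23, 23]

[23, 23]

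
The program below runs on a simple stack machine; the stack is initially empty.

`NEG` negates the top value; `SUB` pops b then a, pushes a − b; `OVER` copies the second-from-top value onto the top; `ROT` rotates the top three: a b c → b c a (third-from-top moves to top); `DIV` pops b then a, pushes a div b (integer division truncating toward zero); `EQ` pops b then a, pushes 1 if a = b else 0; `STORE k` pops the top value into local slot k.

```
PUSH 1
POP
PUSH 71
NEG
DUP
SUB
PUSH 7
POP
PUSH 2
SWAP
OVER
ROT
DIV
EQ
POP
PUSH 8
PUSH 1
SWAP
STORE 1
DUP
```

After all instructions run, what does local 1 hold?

8

PUSH 1   1
POP      (empty)
PUSH 71  71
NEG      -71
DUP      -71 -71
SUB      0
PUSH 7   0 7
POP      0
PUSH 2   0 2
SWAP     2 0
OVER     2 0 2
ROT      0 2 2
DIV      0 1
EQ       0
POP      (empty)
PUSH 8   8
PUSH 1   8 1
SWAP     1 8
STORE 1  1
DUP      1 1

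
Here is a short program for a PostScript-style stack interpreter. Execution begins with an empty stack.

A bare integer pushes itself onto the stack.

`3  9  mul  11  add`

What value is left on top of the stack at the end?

3   → 3
9   → 3 9
mul → 27
11  → 27 11
add → 38

38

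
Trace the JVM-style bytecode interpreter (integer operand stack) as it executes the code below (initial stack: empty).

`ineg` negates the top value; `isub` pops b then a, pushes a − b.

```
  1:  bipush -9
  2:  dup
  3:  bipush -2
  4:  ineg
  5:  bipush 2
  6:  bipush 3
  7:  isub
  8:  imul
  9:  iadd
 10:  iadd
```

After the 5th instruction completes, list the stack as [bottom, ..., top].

[-9, -9, 2, 2]

bipush -9 -> -9
dup       -> -9 -9
bipush -2 -> -9 -9 -2
ineg      -> -9 -9 2
bipush 2  -> -9 -9 2 2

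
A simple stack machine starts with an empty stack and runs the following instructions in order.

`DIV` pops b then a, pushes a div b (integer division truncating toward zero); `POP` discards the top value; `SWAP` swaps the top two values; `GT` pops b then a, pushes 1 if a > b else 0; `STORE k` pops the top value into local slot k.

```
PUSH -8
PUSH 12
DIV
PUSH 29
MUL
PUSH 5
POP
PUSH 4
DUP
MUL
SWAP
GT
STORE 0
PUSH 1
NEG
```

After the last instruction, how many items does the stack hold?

1

PUSH -8 : [-8]
PUSH 12 : [-8, 12]
DIV     : [0]
PUSH 29 : [0, 29]
MUL     : [0]
PUSH 5  : [0, 5]
POP     : [0]
PUSH 4  : [0, 4]
DUP     : [0, 4, 4]
MUL     : [0, 16]
SWAP    : [16, 0]
GT      : [1]
STORE 0 : []
PUSH 1  : [1]
NEG     : [-1]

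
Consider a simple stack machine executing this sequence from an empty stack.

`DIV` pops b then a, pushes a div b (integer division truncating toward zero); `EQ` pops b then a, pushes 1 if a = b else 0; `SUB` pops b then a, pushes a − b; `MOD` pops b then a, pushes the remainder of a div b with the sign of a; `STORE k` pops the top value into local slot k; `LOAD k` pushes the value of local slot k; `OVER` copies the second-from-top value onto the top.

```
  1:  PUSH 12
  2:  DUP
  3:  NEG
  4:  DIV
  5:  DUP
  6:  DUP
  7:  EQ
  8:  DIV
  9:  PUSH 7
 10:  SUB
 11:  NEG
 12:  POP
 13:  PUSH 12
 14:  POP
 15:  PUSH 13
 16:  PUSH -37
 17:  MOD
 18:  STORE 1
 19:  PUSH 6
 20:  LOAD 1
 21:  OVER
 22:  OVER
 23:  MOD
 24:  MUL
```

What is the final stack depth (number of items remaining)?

PUSH 12  : [12]
DUP      : [12, 12]
NEG      : [12, -12]
DIV      : [-1]
DUP      : [-1, -1]
DUP      : [-1, -1, -1]
EQ       : [-1, 1]
DIV      : [-1]
PUSH 7   : [-1, 7]
SUB      : [-8]
NEG      : [8]
POP      : []
PUSH 12  : [12]
POP      : []
PUSH 13  : [13]
PUSH -37 : [13, -37]
MOD      : [13]
STORE 1  : []
PUSH 6   : [6]
LOAD 1   : [6, 13]
OVER     : [6, 13, 6]
OVER     : [6, 13, 6, 13]
MOD      : [6, 13, 6]
MUL      : [6, 78]

2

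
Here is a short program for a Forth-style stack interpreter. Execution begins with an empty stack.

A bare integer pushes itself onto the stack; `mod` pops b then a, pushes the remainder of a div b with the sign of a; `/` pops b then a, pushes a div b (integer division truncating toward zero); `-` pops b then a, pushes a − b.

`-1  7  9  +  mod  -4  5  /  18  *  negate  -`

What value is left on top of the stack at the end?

-1

-1     → -1
7      → -1 7
9      → -1 7 9
+      → -1 16
mod    → -1
-4     → -1 -4
5      → -1 -4 5
/      → -1 0
18     → -1 0 18
*      → -1 0
negate → -1 0
-      → -1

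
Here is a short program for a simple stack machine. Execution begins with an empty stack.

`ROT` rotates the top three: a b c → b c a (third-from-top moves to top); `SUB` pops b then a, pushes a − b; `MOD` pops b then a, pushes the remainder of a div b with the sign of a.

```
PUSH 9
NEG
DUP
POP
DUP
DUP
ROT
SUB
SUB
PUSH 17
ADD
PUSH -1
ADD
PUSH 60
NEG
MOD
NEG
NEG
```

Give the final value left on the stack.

PUSH 9   9
NEG      -9
DUP      -9 -9
POP      -9
DUP      -9 -9
DUP      -9 -9 -9
ROT      -9 -9 -9
SUB      -9 0
SUB      -9
PUSH 17  -9 17
ADD      8
PUSH -1  8 -1
ADD      7
PUSH 60  7 60
NEG      7 -60
MOD      7
NEG      -7
NEG      7

7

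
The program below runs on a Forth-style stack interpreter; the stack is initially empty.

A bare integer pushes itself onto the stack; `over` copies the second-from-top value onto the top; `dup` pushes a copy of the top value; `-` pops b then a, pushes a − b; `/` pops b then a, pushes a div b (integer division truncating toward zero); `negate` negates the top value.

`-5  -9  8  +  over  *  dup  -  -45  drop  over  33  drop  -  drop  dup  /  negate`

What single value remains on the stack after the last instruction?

-1

-5     → -5
-9     → -5 -9
8      → -5 -9 8
+      → -5 -1
over   → -5 -1 -5
*      → -5 5
dup    → -5 5 5
-      → -5 0
-45    → -5 0 -45
drop   → -5 0
over   → -5 0 -5
33     → -5 0 -5 33
drop   → -5 0 -5
-      → -5 5
drop   → -5
dup    → -5 -5
/      → 1
negate → -1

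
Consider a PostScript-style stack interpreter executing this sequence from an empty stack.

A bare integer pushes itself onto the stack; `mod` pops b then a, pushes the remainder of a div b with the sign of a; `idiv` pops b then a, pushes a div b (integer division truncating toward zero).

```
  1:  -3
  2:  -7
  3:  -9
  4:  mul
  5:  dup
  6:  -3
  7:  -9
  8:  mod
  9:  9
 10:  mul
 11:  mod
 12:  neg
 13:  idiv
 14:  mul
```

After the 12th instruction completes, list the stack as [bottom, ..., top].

-3  → [-3]
-7  → [-3, -7]
-9  → [-3, -7, -9]
mul → [-3, 63]
dup → [-3, 63, 63]
-3  → [-3, 63, 63, -3]
-9  → [-3, 63, 63, -3, -9]
mod → [-3, 63, 63, -3]
9   → [-3, 63, 63, -3, 9]
mul → [-3, 63, 63, -27]
mod → [-3, 63, 9]
neg → [-3, 63, -9]

[-3, 63, -9]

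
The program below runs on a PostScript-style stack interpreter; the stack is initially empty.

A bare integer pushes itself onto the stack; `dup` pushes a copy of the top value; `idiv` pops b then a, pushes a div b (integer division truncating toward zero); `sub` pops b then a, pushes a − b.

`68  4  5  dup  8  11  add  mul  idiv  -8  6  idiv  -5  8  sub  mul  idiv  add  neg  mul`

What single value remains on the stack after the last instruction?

68   -> [68]
4    -> [68, 4]
5    -> [68, 4, 5]
dup  -> [68, 4, 5, 5]
8    -> [68, 4, 5, 5, 8]
11   -> [68, 4, 5, 5, 8, 11]
add  -> [68, 4, 5, 5, 19]
mul  -> [68, 4, 5, 95]
idiv -> [68, 4, 0]
-8   -> [68, 4, 0, -8]
6    -> [68, 4, 0, -8, 6]
idiv -> [68, 4, 0, -1]
-5   -> [68, 4, 0, -1, -5]
8    -> [68, 4, 0, -1, -5, 8]
sub  -> [68, 4, 0, -1, -13]
mul  -> [68, 4, 0, 13]
idiv -> [68, 4, 0]
add  -> [68, 4]
neg  -> [68, -4]
mul  -> [-272]

-272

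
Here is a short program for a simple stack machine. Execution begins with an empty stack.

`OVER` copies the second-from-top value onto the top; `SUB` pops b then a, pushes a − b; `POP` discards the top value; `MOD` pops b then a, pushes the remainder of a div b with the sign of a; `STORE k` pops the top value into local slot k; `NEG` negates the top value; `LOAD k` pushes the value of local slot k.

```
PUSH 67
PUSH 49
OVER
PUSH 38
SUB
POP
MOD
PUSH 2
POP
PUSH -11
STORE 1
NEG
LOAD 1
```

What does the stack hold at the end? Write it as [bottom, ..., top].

[-18, -11]

PUSH 67  -> [67]
PUSH 49  -> [67, 49]
OVER     -> [67, 49, 67]
PUSH 38  -> [67, 49, 67, 38]
SUB      -> [67, 49, 29]
POP      -> [67, 49]
MOD      -> [18]
PUSH 2   -> [18, 2]
POP      -> [18]
PUSH -11 -> [18, -11]
STORE 1  -> [18]
NEG      -> [-18]
LOAD 1   -> [-18, -11]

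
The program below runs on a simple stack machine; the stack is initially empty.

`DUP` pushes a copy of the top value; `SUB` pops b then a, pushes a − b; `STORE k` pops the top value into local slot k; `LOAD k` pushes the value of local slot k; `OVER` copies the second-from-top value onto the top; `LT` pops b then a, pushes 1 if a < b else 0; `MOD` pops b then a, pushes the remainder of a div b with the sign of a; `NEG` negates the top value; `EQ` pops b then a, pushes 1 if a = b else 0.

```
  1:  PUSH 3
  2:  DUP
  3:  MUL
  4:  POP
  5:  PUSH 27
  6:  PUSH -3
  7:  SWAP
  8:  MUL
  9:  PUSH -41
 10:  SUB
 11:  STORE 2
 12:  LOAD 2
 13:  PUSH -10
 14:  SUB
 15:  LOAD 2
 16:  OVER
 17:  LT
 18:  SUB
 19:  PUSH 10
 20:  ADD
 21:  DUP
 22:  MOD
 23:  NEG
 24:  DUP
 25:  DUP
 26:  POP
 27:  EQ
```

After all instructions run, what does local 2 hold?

-40

PUSH 3   : [3]
DUP      : [3, 3]
MUL      : [9]
POP      : []
PUSH 27  : [27]
PUSH -3  : [27, -3]
SWAP     : [-3, 27]
MUL      : [-81]
PUSH -41 : [-81, -41]
SUB      : [-40]
STORE 2  : []
LOAD 2   : [-40]
PUSH -10 : [-40, -10]
SUB      : [-30]
LOAD 2   : [-30, -40]
OVER     : [-30, -40, -30]
LT       : [-30, 1]
SUB      : [-31]
PUSH 10  : [-31, 10]
ADD      : [-21]
DUP      : [-21, -21]
MOD      : [0]
NEG      : [0]
DUP      : [0, 0]
DUP      : [0, 0, 0]
POP      : [0, 0]
EQ       : [1]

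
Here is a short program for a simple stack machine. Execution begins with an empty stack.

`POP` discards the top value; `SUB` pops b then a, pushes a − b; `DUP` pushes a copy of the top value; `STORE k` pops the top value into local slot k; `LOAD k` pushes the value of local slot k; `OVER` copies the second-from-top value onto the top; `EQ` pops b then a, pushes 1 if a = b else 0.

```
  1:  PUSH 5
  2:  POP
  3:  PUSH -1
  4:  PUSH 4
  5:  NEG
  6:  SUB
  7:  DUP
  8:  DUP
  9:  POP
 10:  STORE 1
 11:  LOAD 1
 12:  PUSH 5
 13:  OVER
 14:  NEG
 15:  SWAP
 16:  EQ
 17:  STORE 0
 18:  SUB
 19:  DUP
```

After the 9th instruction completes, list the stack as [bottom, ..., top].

PUSH 5  → 5
POP     → (empty)
PUSH -1 → -1
PUSH 4  → -1 4
NEG     → -1 -4
SUB     → 3
DUP     → 3 3
DUP     → 3 3 3
POP     → 3 3

[3, 3]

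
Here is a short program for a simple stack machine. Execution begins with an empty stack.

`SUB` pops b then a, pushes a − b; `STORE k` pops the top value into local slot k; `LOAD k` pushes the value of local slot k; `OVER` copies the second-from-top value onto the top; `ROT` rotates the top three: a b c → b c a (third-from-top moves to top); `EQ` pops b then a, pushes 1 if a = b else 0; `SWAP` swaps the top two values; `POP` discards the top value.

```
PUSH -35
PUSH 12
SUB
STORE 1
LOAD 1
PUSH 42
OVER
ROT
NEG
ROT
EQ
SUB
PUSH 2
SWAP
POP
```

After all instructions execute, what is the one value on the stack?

2

PUSH -35 -> -35
PUSH 12  -> -35 12
SUB      -> -47
STORE 1  -> (empty)
LOAD 1   -> -47
PUSH 42  -> -47 42
OVER     -> -47 42 -47
ROT      -> 42 -47 -47
NEG      -> 42 -47 47
ROT      -> -47 47 42
EQ       -> -47 0
SUB      -> -47
PUSH 2   -> -47 2
SWAP     -> 2 -47
POP      -> 2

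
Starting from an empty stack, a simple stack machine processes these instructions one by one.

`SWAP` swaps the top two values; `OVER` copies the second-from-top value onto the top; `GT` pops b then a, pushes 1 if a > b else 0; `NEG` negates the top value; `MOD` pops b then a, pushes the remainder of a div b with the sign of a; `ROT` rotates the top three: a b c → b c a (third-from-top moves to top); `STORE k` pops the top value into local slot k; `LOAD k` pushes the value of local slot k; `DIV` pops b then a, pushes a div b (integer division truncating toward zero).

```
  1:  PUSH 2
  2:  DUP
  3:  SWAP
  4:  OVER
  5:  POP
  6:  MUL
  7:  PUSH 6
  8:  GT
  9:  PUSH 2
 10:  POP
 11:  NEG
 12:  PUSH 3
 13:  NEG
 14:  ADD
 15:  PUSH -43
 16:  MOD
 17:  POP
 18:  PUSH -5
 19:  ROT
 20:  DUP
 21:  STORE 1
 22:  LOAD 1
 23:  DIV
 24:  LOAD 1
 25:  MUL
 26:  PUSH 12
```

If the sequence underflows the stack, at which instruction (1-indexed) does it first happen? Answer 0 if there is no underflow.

19

PUSH 2   -> 2
DUP      -> 2 2
SWAP     -> 2 2
OVER     -> 2 2 2
POP      -> 2 2
MUL      -> 4
PUSH 6   -> 4 6
GT       -> 0
PUSH 2   -> 0 2
POP      -> 0
NEG      -> 0
PUSH 3   -> 0 3
NEG      -> 0 -3
ADD      -> -3
PUSH -43 -> -3 -43
MOD      -> -3
POP      -> (empty)
PUSH -5  -> -5
ROT  — needs 3 operands, stack has 1 → underflow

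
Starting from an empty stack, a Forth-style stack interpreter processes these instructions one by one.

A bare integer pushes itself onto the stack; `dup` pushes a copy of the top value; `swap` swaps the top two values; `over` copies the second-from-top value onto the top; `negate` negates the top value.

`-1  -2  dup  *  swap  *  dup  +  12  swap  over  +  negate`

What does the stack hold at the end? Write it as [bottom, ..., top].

-1     : [-1]
-2     : [-1, -2]
dup    : [-1, -2, -2]
*      : [-1, 4]
swap   : [4, -1]
*      : [-4]
dup    : [-4, -4]
+      : [-8]
12     : [-8, 12]
swap   : [12, -8]
over   : [12, -8, 12]
+      : [12, 4]
negate : [12, -4]

[12, -4]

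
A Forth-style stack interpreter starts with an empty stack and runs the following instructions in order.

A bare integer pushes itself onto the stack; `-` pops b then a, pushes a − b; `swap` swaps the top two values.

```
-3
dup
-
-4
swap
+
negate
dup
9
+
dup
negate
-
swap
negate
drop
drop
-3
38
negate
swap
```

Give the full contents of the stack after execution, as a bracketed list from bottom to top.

[-38, -3]

-3     -> -3
dup    -> -3 -3
-      -> 0
-4     -> 0 -4
swap   -> -4 0
+      -> -4
negate -> 4
dup    -> 4 4
9      -> 4 4 9
+      -> 4 13
dup    -> 4 13 13
negate -> 4 13 -13
-      -> 4 26
swap   -> 26 4
negate -> 26 -4
drop   -> 26
drop   -> (empty)
-3     -> -3
38     -> -3 38
negate -> -3 -38
swap   -> -38 -3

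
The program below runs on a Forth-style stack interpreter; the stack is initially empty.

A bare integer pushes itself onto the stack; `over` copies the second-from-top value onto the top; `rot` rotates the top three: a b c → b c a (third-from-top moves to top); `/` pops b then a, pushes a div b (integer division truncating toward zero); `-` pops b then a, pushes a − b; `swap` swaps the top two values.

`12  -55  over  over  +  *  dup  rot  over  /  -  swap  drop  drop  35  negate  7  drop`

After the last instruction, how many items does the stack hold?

1

12     → 12
-55    → 12 -55
over   → 12 -55 12
over   → 12 -55 12 -55
+      → 12 -55 -43
*      → 12 2365
dup    → 12 2365 2365
rot    → 2365 2365 12
over   → 2365 2365 12 2365
/      → 2365 2365 0
-      → 2365 2365
swap   → 2365 2365
drop   → 2365
drop   → (empty)
35     → 35
negate → -35
7      → -35 7
drop   → -35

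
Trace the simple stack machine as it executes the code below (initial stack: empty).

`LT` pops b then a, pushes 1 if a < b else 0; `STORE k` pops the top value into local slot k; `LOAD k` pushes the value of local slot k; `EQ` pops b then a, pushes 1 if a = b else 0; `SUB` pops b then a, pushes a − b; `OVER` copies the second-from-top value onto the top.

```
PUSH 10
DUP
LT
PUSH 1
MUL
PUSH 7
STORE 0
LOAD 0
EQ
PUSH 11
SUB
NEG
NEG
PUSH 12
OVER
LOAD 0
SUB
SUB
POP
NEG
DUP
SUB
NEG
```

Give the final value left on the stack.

PUSH 10 → [10]
DUP     → [10, 10]
LT      → [0]
PUSH 1  → [0, 1]
MUL     → [0]
PUSH 7  → [0, 7]
STORE 0 → [0]
LOAD 0  → [0, 7]
EQ      → [0]
PUSH 11 → [0, 11]
SUB     → [-11]
NEG     → [11]
NEG     → [-11]
PUSH 12 → [-11, 12]
OVER    → [-11, 12, -11]
LOAD 0  → [-11, 12, -11, 7]
SUB     → [-11, 12, -18]
SUB     → [-11, 30]
POP     → [-11]
NEG     → [11]
DUP     → [11, 11]
SUB     → [0]
NEG     → [0]

0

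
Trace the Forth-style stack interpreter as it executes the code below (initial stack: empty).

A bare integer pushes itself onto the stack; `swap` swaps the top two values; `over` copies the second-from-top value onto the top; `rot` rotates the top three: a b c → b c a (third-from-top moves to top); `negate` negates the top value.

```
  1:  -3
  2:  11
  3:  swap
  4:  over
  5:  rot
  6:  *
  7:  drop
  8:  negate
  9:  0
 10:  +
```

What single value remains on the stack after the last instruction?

-3      -3
11      -3 11
swap    11 -3
over    11 -3 11
rot     -3 11 11
*       -3 121
drop    -3
negate  3
0       3 0
+       3

3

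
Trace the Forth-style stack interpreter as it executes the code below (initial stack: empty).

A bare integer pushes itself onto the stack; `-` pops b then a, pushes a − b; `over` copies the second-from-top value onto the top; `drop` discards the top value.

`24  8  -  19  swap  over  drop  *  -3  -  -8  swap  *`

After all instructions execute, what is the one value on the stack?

-2456

24   → [24]
8    → [24, 8]
-    → [16]
19   → [16, 19]
swap → [19, 16]
over → [19, 16, 19]
drop → [19, 16]
*    → [304]
-3   → [304, -3]
-    → [307]
-8   → [307, -8]
swap → [-8, 307]
*    → [-2456]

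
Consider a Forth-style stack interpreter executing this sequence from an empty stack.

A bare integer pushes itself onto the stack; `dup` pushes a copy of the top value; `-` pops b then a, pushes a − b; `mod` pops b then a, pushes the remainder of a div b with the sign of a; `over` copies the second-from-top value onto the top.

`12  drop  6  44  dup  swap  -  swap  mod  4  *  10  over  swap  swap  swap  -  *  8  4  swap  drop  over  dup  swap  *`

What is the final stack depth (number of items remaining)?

12   → 12
drop → (empty)
6    → 6
44   → 6 44
dup  → 6 44 44
swap → 6 44 44
-    → 6 0
swap → 0 6
mod  → 0
4    → 0 4
*    → 0
10   → 0 10
over → 0 10 0
swap → 0 0 10
swap → 0 10 0
swap → 0 0 10
-    → 0 -10
*    → 0
8    → 0 8
4    → 0 8 4
swap → 0 4 8
drop → 0 4
over → 0 4 0
dup  → 0 4 0 0
swap → 0 4 0 0
*    → 0 4 0

3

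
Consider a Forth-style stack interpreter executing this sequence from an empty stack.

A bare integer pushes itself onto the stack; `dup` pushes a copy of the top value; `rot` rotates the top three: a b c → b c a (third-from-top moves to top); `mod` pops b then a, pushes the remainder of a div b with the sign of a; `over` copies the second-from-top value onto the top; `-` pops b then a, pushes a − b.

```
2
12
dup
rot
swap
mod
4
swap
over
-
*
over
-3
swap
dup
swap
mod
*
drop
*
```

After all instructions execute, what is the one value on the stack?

2    -> 2
12   -> 2 12
dup  -> 2 12 12
rot  -> 12 12 2
swap -> 12 2 12
mod  -> 12 2
4    -> 12 2 4
swap -> 12 4 2
over -> 12 4 2 4
-    -> 12 4 -2
*    -> 12 -8
over -> 12 -8 12
-3   -> 12 -8 12 -3
swap -> 12 -8 -3 12
dup  -> 12 -8 -3 12 12
swap -> 12 -8 -3 12 12
mod  -> 12 -8 -3 0
*    -> 12 -8 0
drop -> 12 -8
*    -> -96

-96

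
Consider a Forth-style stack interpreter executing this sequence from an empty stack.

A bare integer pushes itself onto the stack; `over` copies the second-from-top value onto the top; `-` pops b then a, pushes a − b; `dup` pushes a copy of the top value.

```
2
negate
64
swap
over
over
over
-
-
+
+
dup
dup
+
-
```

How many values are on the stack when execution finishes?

2      → [2]
negate → [-2]
64     → [-2, 64]
swap   → [64, -2]
over   → [64, -2, 64]
over   → [64, -2, 64, -2]
over   → [64, -2, 64, -2, 64]
-      → [64, -2, 64, -66]
-      → [64, -2, 130]
+      → [64, 128]
+      → [192]
dup    → [192, 192]
dup    → [192, 192, 192]
+      → [192, 384]
-      → [-192]

1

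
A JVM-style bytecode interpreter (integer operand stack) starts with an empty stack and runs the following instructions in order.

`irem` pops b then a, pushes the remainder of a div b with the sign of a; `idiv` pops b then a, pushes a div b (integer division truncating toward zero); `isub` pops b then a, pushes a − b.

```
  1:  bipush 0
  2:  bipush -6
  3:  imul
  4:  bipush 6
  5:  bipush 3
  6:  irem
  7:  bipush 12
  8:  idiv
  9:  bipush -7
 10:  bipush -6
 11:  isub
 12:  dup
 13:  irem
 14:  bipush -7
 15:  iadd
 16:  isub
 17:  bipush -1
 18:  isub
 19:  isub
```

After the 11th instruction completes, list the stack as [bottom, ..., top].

[0, 0, -1]

bipush 0   [0]
bipush -6  [0, -6]
imul       [0]
bipush 6   [0, 6]
bipush 3   [0, 6, 3]
irem       [0, 0]
bipush 12  [0, 0, 12]
idiv       [0, 0]
bipush -7  [0, 0, -7]
bipush -6  [0, 0, -7, -6]
isub       [0, 0, -1]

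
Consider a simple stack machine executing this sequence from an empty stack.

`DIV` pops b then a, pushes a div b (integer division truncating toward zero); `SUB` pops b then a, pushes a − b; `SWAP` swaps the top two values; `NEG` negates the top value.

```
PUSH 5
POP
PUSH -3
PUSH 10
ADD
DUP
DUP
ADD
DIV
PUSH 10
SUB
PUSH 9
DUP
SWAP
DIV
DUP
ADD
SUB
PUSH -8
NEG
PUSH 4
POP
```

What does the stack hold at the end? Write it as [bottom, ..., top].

[-12, 8]

PUSH 5  : [5]
POP     : []
PUSH -3 : [-3]
PUSH 10 : [-3, 10]
ADD     : [7]
DUP     : [7, 7]
DUP     : [7, 7, 7]
ADD     : [7, 14]
DIV     : [0]
PUSH 10 : [0, 10]
SUB     : [-10]
PUSH 9  : [-10, 9]
DUP     : [-10, 9, 9]
SWAP    : [-10, 9, 9]
DIV     : [-10, 1]
DUP     : [-10, 1, 1]
ADD     : [-10, 2]
SUB     : [-12]
PUSH -8 : [-12, -8]
NEG     : [-12, 8]
PUSH 4  : [-12, 8, 4]
POP     : [-12, 8]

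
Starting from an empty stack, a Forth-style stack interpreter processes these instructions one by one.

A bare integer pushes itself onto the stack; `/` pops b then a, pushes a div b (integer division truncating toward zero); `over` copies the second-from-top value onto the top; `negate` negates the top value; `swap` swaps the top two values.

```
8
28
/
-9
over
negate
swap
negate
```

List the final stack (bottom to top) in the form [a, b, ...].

8      -> 8
28     -> 8 28
/      -> 0
-9     -> 0 -9
over   -> 0 -9 0
negate -> 0 -9 0
swap   -> 0 0 -9
negate -> 0 0 9

[0, 0, 9]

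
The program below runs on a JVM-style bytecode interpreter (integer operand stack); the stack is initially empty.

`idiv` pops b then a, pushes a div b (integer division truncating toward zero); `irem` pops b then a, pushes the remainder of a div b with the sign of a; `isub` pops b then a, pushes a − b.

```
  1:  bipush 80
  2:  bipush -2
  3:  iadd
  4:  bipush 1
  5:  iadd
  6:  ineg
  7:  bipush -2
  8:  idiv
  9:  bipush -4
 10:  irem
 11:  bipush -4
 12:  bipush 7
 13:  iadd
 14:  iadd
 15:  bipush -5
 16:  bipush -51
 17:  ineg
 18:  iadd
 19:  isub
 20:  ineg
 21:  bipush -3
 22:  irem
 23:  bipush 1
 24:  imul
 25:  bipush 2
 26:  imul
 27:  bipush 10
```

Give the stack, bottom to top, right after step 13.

[3, 3]

bipush 80 → [80]
bipush -2 → [80, -2]
iadd      → [78]
bipush 1  → [78, 1]
iadd      → [79]
ineg      → [-79]
bipush -2 → [-79, -2]
idiv      → [39]
bipush -4 → [39, -4]
irem      → [3]
bipush -4 → [3, -4]
bipush 7  → [3, -4, 7]
iadd      → [3, 3]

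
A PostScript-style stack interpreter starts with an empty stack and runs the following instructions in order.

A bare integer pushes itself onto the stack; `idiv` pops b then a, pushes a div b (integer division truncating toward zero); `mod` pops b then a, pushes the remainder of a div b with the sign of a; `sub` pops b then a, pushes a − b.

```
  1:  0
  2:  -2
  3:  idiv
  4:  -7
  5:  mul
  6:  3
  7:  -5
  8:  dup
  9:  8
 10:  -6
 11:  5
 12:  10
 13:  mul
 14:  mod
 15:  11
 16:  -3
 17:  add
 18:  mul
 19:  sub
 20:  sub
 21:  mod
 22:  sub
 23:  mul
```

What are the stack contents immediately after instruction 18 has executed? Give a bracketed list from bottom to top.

0    : [0]
-2   : [0, -2]
idiv : [0]
-7   : [0, -7]
mul  : [0]
3    : [0, 3]
-5   : [0, 3, -5]
dup  : [0, 3, -5, -5]
8    : [0, 3, -5, -5, 8]
-6   : [0, 3, -5, -5, 8, -6]
5    : [0, 3, -5, -5, 8, -6, 5]
10   : [0, 3, -5, -5, 8, -6, 5, 10]
mul  : [0, 3, -5, -5, 8, -6, 50]
mod  : [0, 3, -5, -5, 8, -6]
11   : [0, 3, -5, -5, 8, -6, 11]
-3   : [0, 3, -5, -5, 8, -6, 11, -3]
add  : [0, 3, -5, -5, 8, -6, 8]
mul  : [0, 3, -5, -5, 8, -48]

[0, 3, -5, -5, 8, -48]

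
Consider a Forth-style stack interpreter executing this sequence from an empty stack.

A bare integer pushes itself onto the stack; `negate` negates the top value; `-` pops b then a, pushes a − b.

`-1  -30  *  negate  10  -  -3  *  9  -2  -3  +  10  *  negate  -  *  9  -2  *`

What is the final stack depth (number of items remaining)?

2

-1     -> -1
-30    -> -1 -30
*      -> 30
negate -> -30
10     -> -30 10
-      -> -40
-3     -> -40 -3
*      -> 120
9      -> 120 9
-2     -> 120 9 -2
-3     -> 120 9 -2 -3
+      -> 120 9 -5
10     -> 120 9 -5 10
*      -> 120 9 -50
negate -> 120 9 50
-      -> 120 -41
*      -> -4920
9      -> -4920 9
-2     -> -4920 9 -2
*      -> -4920 -18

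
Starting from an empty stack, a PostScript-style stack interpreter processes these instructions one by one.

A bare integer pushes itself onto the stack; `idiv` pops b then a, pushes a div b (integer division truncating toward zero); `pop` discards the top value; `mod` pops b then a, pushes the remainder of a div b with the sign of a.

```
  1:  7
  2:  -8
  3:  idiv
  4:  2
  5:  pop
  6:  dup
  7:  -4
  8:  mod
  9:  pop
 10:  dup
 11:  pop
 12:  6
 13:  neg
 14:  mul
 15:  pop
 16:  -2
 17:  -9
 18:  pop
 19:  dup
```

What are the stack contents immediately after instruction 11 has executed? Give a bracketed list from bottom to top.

7    -> 7
-8   -> 7 -8
idiv -> 0
2    -> 0 2
pop  -> 0
dup  -> 0 0
-4   -> 0 0 -4
mod  -> 0 0
pop  -> 0
dup  -> 0 0
pop  -> 0

[0]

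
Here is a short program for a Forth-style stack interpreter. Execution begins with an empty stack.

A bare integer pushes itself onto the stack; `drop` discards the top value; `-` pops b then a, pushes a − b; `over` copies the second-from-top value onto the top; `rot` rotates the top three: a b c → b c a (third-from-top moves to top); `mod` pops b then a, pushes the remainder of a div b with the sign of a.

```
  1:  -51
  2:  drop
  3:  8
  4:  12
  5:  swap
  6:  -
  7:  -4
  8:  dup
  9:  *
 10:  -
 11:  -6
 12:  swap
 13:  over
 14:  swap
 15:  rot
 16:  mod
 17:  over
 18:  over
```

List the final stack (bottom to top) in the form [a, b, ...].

-51  → [-51]
drop → []
8    → [8]
12   → [8, 12]
swap → [12, 8]
-    → [4]
-4   → [4, -4]
dup  → [4, -4, -4]
*    → [4, 16]
-    → [-12]
-6   → [-12, -6]
swap → [-6, -12]
over → [-6, -12, -6]
swap → [-6, -6, -12]
rot  → [-6, -12, -6]
mod  → [-6, 0]
over → [-6, 0, -6]
over → [-6, 0, -6, 0]

[-6, 0, -6, 0]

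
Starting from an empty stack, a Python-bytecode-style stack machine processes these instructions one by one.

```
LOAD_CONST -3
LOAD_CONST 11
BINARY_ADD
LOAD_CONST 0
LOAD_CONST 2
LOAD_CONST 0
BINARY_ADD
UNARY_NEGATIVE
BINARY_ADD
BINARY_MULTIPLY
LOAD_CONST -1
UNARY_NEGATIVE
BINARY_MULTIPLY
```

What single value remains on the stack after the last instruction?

-16

LOAD_CONST -3    -3
LOAD_CONST 11    -3 11
BINARY_ADD       8
LOAD_CONST 0     8 0
LOAD_CONST 2     8 0 2
LOAD_CONST 0     8 0 2 0
BINARY_ADD       8 0 2
UNARY_NEGATIVE   8 0 -2
BINARY_ADD       8 -2
BINARY_MULTIPLY  -16
LOAD_CONST -1    -16 -1
UNARY_NEGATIVE   -16 1
BINARY_MULTIPLY  -16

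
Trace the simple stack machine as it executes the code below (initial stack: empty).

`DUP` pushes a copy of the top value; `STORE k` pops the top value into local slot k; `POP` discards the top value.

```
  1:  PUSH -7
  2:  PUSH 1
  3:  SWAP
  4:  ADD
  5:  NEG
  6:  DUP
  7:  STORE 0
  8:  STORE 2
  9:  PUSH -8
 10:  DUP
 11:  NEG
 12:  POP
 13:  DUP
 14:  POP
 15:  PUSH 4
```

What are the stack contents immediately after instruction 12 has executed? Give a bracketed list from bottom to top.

[-8]

PUSH -7 -> [-7]
PUSH 1  -> [-7, 1]
SWAP    -> [1, -7]
ADD     -> [-6]
NEG     -> [6]
DUP     -> [6, 6]
STORE 0 -> [6]
STORE 2 -> []
PUSH -8 -> [-8]
DUP     -> [-8, -8]
NEG     -> [-8, 8]
POP     -> [-8]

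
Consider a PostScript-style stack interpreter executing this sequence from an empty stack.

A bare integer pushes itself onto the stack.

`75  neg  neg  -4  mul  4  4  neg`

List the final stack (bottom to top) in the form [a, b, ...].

[-300, 4, -4]

75  : [75]
neg : [-75]
neg : [75]
-4  : [75, -4]
mul : [-300]
4   : [-300, 4]
4   : [-300, 4, 4]
neg : [-300, 4, -4]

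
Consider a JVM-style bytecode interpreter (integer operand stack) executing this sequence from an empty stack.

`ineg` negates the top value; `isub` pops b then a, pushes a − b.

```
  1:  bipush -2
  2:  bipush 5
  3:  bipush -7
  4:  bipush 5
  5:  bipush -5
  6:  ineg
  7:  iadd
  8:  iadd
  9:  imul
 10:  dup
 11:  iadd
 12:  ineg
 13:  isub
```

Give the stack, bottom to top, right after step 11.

[-2, 30]

bipush -2  [-2]
bipush 5   [-2, 5]
bipush -7  [-2, 5, -7]
bipush 5   [-2, 5, -7, 5]
bipush -5  [-2, 5, -7, 5, -5]
ineg       [-2, 5, -7, 5, 5]
iadd       [-2, 5, -7, 10]
iadd       [-2, 5, 3]
imul       [-2, 15]
dup        [-2, 15, 15]
iadd       [-2, 30]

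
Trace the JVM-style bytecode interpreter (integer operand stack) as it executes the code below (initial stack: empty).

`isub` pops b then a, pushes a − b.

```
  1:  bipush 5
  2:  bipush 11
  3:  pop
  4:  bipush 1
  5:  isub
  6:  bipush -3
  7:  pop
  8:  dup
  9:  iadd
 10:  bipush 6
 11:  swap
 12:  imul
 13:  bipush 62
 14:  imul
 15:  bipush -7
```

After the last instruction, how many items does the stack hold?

bipush 5  → [5]
bipush 11 → [5, 11]
pop       → [5]
bipush 1  → [5, 1]
isub      → [4]
bipush -3 → [4, -3]
pop       → [4]
dup       → [4, 4]
iadd      → [8]
bipush 6  → [8, 6]
swap      → [6, 8]
imul      → [48]
bipush 62 → [48, 62]
imul      → [2976]
bipush -7 → [2976, -7]

2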